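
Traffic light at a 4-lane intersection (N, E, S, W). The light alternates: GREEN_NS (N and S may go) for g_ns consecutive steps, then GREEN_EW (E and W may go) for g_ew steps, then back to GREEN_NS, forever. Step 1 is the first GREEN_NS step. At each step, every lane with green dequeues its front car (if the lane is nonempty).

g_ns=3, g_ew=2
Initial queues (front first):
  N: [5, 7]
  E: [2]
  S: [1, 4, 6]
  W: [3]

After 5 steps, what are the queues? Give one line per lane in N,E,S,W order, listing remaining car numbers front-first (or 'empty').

Step 1 [NS]: N:car5-GO,E:wait,S:car1-GO,W:wait | queues: N=1 E=1 S=2 W=1
Step 2 [NS]: N:car7-GO,E:wait,S:car4-GO,W:wait | queues: N=0 E=1 S=1 W=1
Step 3 [NS]: N:empty,E:wait,S:car6-GO,W:wait | queues: N=0 E=1 S=0 W=1
Step 4 [EW]: N:wait,E:car2-GO,S:wait,W:car3-GO | queues: N=0 E=0 S=0 W=0

N: empty
E: empty
S: empty
W: empty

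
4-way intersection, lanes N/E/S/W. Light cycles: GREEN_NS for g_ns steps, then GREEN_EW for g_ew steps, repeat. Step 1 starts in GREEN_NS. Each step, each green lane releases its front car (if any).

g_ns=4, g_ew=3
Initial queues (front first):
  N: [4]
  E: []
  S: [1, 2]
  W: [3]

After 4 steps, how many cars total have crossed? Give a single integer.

Step 1 [NS]: N:car4-GO,E:wait,S:car1-GO,W:wait | queues: N=0 E=0 S=1 W=1
Step 2 [NS]: N:empty,E:wait,S:car2-GO,W:wait | queues: N=0 E=0 S=0 W=1
Step 3 [NS]: N:empty,E:wait,S:empty,W:wait | queues: N=0 E=0 S=0 W=1
Step 4 [NS]: N:empty,E:wait,S:empty,W:wait | queues: N=0 E=0 S=0 W=1
Cars crossed by step 4: 3

Answer: 3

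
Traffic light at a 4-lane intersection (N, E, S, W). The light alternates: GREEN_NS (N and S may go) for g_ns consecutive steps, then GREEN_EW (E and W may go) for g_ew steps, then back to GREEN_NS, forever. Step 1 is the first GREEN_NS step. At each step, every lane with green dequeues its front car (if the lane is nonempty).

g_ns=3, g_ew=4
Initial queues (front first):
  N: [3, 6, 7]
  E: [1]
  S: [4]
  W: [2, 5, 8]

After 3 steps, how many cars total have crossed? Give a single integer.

Step 1 [NS]: N:car3-GO,E:wait,S:car4-GO,W:wait | queues: N=2 E=1 S=0 W=3
Step 2 [NS]: N:car6-GO,E:wait,S:empty,W:wait | queues: N=1 E=1 S=0 W=3
Step 3 [NS]: N:car7-GO,E:wait,S:empty,W:wait | queues: N=0 E=1 S=0 W=3
Cars crossed by step 3: 4

Answer: 4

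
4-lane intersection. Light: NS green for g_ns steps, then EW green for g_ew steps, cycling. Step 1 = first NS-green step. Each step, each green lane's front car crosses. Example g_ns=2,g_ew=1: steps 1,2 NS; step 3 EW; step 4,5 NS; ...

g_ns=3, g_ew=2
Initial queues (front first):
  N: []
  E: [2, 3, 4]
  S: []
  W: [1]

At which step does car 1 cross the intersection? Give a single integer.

Step 1 [NS]: N:empty,E:wait,S:empty,W:wait | queues: N=0 E=3 S=0 W=1
Step 2 [NS]: N:empty,E:wait,S:empty,W:wait | queues: N=0 E=3 S=0 W=1
Step 3 [NS]: N:empty,E:wait,S:empty,W:wait | queues: N=0 E=3 S=0 W=1
Step 4 [EW]: N:wait,E:car2-GO,S:wait,W:car1-GO | queues: N=0 E=2 S=0 W=0
Step 5 [EW]: N:wait,E:car3-GO,S:wait,W:empty | queues: N=0 E=1 S=0 W=0
Step 6 [NS]: N:empty,E:wait,S:empty,W:wait | queues: N=0 E=1 S=0 W=0
Step 7 [NS]: N:empty,E:wait,S:empty,W:wait | queues: N=0 E=1 S=0 W=0
Step 8 [NS]: N:empty,E:wait,S:empty,W:wait | queues: N=0 E=1 S=0 W=0
Step 9 [EW]: N:wait,E:car4-GO,S:wait,W:empty | queues: N=0 E=0 S=0 W=0
Car 1 crosses at step 4

4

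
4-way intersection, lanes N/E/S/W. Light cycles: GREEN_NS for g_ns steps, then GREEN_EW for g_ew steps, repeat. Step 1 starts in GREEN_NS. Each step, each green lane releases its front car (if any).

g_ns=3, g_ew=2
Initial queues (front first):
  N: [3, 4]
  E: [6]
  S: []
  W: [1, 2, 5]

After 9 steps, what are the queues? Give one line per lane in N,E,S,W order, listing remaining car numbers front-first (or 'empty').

Step 1 [NS]: N:car3-GO,E:wait,S:empty,W:wait | queues: N=1 E=1 S=0 W=3
Step 2 [NS]: N:car4-GO,E:wait,S:empty,W:wait | queues: N=0 E=1 S=0 W=3
Step 3 [NS]: N:empty,E:wait,S:empty,W:wait | queues: N=0 E=1 S=0 W=3
Step 4 [EW]: N:wait,E:car6-GO,S:wait,W:car1-GO | queues: N=0 E=0 S=0 W=2
Step 5 [EW]: N:wait,E:empty,S:wait,W:car2-GO | queues: N=0 E=0 S=0 W=1
Step 6 [NS]: N:empty,E:wait,S:empty,W:wait | queues: N=0 E=0 S=0 W=1
Step 7 [NS]: N:empty,E:wait,S:empty,W:wait | queues: N=0 E=0 S=0 W=1
Step 8 [NS]: N:empty,E:wait,S:empty,W:wait | queues: N=0 E=0 S=0 W=1
Step 9 [EW]: N:wait,E:empty,S:wait,W:car5-GO | queues: N=0 E=0 S=0 W=0

N: empty
E: empty
S: empty
W: empty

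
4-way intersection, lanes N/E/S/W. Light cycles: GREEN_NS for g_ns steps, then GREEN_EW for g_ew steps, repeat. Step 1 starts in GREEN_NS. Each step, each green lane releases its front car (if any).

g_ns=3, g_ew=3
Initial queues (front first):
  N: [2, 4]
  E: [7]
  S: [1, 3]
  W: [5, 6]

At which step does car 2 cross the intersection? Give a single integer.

Step 1 [NS]: N:car2-GO,E:wait,S:car1-GO,W:wait | queues: N=1 E=1 S=1 W=2
Step 2 [NS]: N:car4-GO,E:wait,S:car3-GO,W:wait | queues: N=0 E=1 S=0 W=2
Step 3 [NS]: N:empty,E:wait,S:empty,W:wait | queues: N=0 E=1 S=0 W=2
Step 4 [EW]: N:wait,E:car7-GO,S:wait,W:car5-GO | queues: N=0 E=0 S=0 W=1
Step 5 [EW]: N:wait,E:empty,S:wait,W:car6-GO | queues: N=0 E=0 S=0 W=0
Car 2 crosses at step 1

1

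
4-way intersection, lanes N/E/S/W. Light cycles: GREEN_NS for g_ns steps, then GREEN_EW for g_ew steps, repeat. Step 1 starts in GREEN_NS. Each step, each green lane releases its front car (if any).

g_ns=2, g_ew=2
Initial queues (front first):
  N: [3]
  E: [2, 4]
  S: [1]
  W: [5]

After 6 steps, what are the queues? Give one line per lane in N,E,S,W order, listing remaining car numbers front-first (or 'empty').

Step 1 [NS]: N:car3-GO,E:wait,S:car1-GO,W:wait | queues: N=0 E=2 S=0 W=1
Step 2 [NS]: N:empty,E:wait,S:empty,W:wait | queues: N=0 E=2 S=0 W=1
Step 3 [EW]: N:wait,E:car2-GO,S:wait,W:car5-GO | queues: N=0 E=1 S=0 W=0
Step 4 [EW]: N:wait,E:car4-GO,S:wait,W:empty | queues: N=0 E=0 S=0 W=0

N: empty
E: empty
S: empty
W: empty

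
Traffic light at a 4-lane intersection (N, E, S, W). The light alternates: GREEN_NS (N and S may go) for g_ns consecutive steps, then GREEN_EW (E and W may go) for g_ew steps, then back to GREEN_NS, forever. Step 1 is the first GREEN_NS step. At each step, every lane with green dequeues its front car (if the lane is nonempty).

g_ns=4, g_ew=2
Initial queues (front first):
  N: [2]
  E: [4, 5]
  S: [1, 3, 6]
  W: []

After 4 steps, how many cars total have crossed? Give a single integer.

Answer: 4

Derivation:
Step 1 [NS]: N:car2-GO,E:wait,S:car1-GO,W:wait | queues: N=0 E=2 S=2 W=0
Step 2 [NS]: N:empty,E:wait,S:car3-GO,W:wait | queues: N=0 E=2 S=1 W=0
Step 3 [NS]: N:empty,E:wait,S:car6-GO,W:wait | queues: N=0 E=2 S=0 W=0
Step 4 [NS]: N:empty,E:wait,S:empty,W:wait | queues: N=0 E=2 S=0 W=0
Cars crossed by step 4: 4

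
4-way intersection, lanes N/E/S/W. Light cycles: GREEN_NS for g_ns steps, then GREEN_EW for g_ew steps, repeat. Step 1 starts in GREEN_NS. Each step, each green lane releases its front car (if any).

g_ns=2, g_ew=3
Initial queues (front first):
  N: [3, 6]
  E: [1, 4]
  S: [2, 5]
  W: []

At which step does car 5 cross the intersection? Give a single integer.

Step 1 [NS]: N:car3-GO,E:wait,S:car2-GO,W:wait | queues: N=1 E=2 S=1 W=0
Step 2 [NS]: N:car6-GO,E:wait,S:car5-GO,W:wait | queues: N=0 E=2 S=0 W=0
Step 3 [EW]: N:wait,E:car1-GO,S:wait,W:empty | queues: N=0 E=1 S=0 W=0
Step 4 [EW]: N:wait,E:car4-GO,S:wait,W:empty | queues: N=0 E=0 S=0 W=0
Car 5 crosses at step 2

2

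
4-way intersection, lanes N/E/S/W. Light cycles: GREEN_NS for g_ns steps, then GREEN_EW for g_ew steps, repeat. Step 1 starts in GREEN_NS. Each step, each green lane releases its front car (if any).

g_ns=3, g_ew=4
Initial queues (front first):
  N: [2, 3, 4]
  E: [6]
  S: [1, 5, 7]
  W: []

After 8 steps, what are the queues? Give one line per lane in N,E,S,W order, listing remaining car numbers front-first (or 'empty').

Step 1 [NS]: N:car2-GO,E:wait,S:car1-GO,W:wait | queues: N=2 E=1 S=2 W=0
Step 2 [NS]: N:car3-GO,E:wait,S:car5-GO,W:wait | queues: N=1 E=1 S=1 W=0
Step 3 [NS]: N:car4-GO,E:wait,S:car7-GO,W:wait | queues: N=0 E=1 S=0 W=0
Step 4 [EW]: N:wait,E:car6-GO,S:wait,W:empty | queues: N=0 E=0 S=0 W=0

N: empty
E: empty
S: empty
W: empty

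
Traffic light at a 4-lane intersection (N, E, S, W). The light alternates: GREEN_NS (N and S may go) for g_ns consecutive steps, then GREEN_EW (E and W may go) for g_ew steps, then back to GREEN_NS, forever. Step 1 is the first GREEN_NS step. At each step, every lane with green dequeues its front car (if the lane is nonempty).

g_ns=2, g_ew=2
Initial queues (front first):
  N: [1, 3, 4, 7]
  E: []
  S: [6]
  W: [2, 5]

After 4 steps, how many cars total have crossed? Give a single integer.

Answer: 5

Derivation:
Step 1 [NS]: N:car1-GO,E:wait,S:car6-GO,W:wait | queues: N=3 E=0 S=0 W=2
Step 2 [NS]: N:car3-GO,E:wait,S:empty,W:wait | queues: N=2 E=0 S=0 W=2
Step 3 [EW]: N:wait,E:empty,S:wait,W:car2-GO | queues: N=2 E=0 S=0 W=1
Step 4 [EW]: N:wait,E:empty,S:wait,W:car5-GO | queues: N=2 E=0 S=0 W=0
Cars crossed by step 4: 5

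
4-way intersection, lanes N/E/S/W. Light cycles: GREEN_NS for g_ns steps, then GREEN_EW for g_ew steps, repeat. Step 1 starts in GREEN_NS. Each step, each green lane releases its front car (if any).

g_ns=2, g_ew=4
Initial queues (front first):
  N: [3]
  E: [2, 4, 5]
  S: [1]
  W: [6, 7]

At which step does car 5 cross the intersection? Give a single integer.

Step 1 [NS]: N:car3-GO,E:wait,S:car1-GO,W:wait | queues: N=0 E=3 S=0 W=2
Step 2 [NS]: N:empty,E:wait,S:empty,W:wait | queues: N=0 E=3 S=0 W=2
Step 3 [EW]: N:wait,E:car2-GO,S:wait,W:car6-GO | queues: N=0 E=2 S=0 W=1
Step 4 [EW]: N:wait,E:car4-GO,S:wait,W:car7-GO | queues: N=0 E=1 S=0 W=0
Step 5 [EW]: N:wait,E:car5-GO,S:wait,W:empty | queues: N=0 E=0 S=0 W=0
Car 5 crosses at step 5

5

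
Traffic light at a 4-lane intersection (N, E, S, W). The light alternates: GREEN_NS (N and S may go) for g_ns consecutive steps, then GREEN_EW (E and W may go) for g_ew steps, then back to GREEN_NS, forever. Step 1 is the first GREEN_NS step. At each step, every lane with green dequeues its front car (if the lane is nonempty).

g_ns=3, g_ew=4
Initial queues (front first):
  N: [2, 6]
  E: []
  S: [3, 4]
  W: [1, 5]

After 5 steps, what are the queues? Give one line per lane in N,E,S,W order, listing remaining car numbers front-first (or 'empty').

Step 1 [NS]: N:car2-GO,E:wait,S:car3-GO,W:wait | queues: N=1 E=0 S=1 W=2
Step 2 [NS]: N:car6-GO,E:wait,S:car4-GO,W:wait | queues: N=0 E=0 S=0 W=2
Step 3 [NS]: N:empty,E:wait,S:empty,W:wait | queues: N=0 E=0 S=0 W=2
Step 4 [EW]: N:wait,E:empty,S:wait,W:car1-GO | queues: N=0 E=0 S=0 W=1
Step 5 [EW]: N:wait,E:empty,S:wait,W:car5-GO | queues: N=0 E=0 S=0 W=0

N: empty
E: empty
S: empty
W: empty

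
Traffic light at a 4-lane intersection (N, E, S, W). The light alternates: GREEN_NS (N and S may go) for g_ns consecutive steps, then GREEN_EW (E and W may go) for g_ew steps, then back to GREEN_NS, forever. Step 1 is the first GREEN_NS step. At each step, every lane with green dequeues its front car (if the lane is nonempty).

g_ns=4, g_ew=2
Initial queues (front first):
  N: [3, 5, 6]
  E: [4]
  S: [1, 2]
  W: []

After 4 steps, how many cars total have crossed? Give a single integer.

Step 1 [NS]: N:car3-GO,E:wait,S:car1-GO,W:wait | queues: N=2 E=1 S=1 W=0
Step 2 [NS]: N:car5-GO,E:wait,S:car2-GO,W:wait | queues: N=1 E=1 S=0 W=0
Step 3 [NS]: N:car6-GO,E:wait,S:empty,W:wait | queues: N=0 E=1 S=0 W=0
Step 4 [NS]: N:empty,E:wait,S:empty,W:wait | queues: N=0 E=1 S=0 W=0
Cars crossed by step 4: 5

Answer: 5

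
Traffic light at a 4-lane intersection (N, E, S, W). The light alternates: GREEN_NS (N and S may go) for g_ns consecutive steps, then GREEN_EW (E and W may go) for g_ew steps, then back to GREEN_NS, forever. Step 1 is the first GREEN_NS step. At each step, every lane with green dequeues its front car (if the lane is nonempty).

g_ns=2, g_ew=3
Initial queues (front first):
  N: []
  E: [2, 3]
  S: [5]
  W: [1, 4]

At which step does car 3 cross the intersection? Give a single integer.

Step 1 [NS]: N:empty,E:wait,S:car5-GO,W:wait | queues: N=0 E=2 S=0 W=2
Step 2 [NS]: N:empty,E:wait,S:empty,W:wait | queues: N=0 E=2 S=0 W=2
Step 3 [EW]: N:wait,E:car2-GO,S:wait,W:car1-GO | queues: N=0 E=1 S=0 W=1
Step 4 [EW]: N:wait,E:car3-GO,S:wait,W:car4-GO | queues: N=0 E=0 S=0 W=0
Car 3 crosses at step 4

4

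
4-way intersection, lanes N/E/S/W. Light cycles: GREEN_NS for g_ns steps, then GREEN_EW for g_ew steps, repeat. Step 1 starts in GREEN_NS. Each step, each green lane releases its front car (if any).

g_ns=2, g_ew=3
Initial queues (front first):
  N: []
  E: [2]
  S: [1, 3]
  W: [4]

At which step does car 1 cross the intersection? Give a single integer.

Step 1 [NS]: N:empty,E:wait,S:car1-GO,W:wait | queues: N=0 E=1 S=1 W=1
Step 2 [NS]: N:empty,E:wait,S:car3-GO,W:wait | queues: N=0 E=1 S=0 W=1
Step 3 [EW]: N:wait,E:car2-GO,S:wait,W:car4-GO | queues: N=0 E=0 S=0 W=0
Car 1 crosses at step 1

1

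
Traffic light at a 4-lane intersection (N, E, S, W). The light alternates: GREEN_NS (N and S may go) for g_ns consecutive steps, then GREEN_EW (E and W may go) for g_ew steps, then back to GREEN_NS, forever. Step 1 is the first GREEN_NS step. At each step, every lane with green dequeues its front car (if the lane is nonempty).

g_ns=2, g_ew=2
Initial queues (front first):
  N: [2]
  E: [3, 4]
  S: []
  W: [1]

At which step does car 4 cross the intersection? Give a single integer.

Step 1 [NS]: N:car2-GO,E:wait,S:empty,W:wait | queues: N=0 E=2 S=0 W=1
Step 2 [NS]: N:empty,E:wait,S:empty,W:wait | queues: N=0 E=2 S=0 W=1
Step 3 [EW]: N:wait,E:car3-GO,S:wait,W:car1-GO | queues: N=0 E=1 S=0 W=0
Step 4 [EW]: N:wait,E:car4-GO,S:wait,W:empty | queues: N=0 E=0 S=0 W=0
Car 4 crosses at step 4

4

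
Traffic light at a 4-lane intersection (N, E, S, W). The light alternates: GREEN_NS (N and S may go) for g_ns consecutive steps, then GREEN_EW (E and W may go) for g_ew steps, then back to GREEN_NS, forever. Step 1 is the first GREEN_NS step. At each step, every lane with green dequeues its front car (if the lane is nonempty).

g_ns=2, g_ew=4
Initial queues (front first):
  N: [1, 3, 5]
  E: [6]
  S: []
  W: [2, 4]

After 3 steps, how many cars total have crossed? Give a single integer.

Answer: 4

Derivation:
Step 1 [NS]: N:car1-GO,E:wait,S:empty,W:wait | queues: N=2 E=1 S=0 W=2
Step 2 [NS]: N:car3-GO,E:wait,S:empty,W:wait | queues: N=1 E=1 S=0 W=2
Step 3 [EW]: N:wait,E:car6-GO,S:wait,W:car2-GO | queues: N=1 E=0 S=0 W=1
Cars crossed by step 3: 4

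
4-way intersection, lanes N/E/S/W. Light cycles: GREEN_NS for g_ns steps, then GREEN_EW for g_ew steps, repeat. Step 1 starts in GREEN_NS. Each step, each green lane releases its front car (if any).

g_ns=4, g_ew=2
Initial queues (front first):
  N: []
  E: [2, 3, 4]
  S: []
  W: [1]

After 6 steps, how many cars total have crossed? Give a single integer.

Step 1 [NS]: N:empty,E:wait,S:empty,W:wait | queues: N=0 E=3 S=0 W=1
Step 2 [NS]: N:empty,E:wait,S:empty,W:wait | queues: N=0 E=3 S=0 W=1
Step 3 [NS]: N:empty,E:wait,S:empty,W:wait | queues: N=0 E=3 S=0 W=1
Step 4 [NS]: N:empty,E:wait,S:empty,W:wait | queues: N=0 E=3 S=0 W=1
Step 5 [EW]: N:wait,E:car2-GO,S:wait,W:car1-GO | queues: N=0 E=2 S=0 W=0
Step 6 [EW]: N:wait,E:car3-GO,S:wait,W:empty | queues: N=0 E=1 S=0 W=0
Cars crossed by step 6: 3

Answer: 3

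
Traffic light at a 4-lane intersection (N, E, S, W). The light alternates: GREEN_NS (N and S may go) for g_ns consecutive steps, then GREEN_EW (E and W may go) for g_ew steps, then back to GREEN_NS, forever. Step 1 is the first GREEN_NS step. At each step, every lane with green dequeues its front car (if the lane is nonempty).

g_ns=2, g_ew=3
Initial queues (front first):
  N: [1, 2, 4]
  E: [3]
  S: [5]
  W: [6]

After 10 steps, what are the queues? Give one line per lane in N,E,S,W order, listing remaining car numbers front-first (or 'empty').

Step 1 [NS]: N:car1-GO,E:wait,S:car5-GO,W:wait | queues: N=2 E=1 S=0 W=1
Step 2 [NS]: N:car2-GO,E:wait,S:empty,W:wait | queues: N=1 E=1 S=0 W=1
Step 3 [EW]: N:wait,E:car3-GO,S:wait,W:car6-GO | queues: N=1 E=0 S=0 W=0
Step 4 [EW]: N:wait,E:empty,S:wait,W:empty | queues: N=1 E=0 S=0 W=0
Step 5 [EW]: N:wait,E:empty,S:wait,W:empty | queues: N=1 E=0 S=0 W=0
Step 6 [NS]: N:car4-GO,E:wait,S:empty,W:wait | queues: N=0 E=0 S=0 W=0

N: empty
E: empty
S: empty
W: empty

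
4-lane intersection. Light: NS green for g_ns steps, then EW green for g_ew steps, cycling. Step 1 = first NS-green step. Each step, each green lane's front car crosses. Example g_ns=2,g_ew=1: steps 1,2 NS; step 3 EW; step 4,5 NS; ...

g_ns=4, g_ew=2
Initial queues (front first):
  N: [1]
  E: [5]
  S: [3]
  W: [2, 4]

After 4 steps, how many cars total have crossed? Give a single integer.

Answer: 2

Derivation:
Step 1 [NS]: N:car1-GO,E:wait,S:car3-GO,W:wait | queues: N=0 E=1 S=0 W=2
Step 2 [NS]: N:empty,E:wait,S:empty,W:wait | queues: N=0 E=1 S=0 W=2
Step 3 [NS]: N:empty,E:wait,S:empty,W:wait | queues: N=0 E=1 S=0 W=2
Step 4 [NS]: N:empty,E:wait,S:empty,W:wait | queues: N=0 E=1 S=0 W=2
Cars crossed by step 4: 2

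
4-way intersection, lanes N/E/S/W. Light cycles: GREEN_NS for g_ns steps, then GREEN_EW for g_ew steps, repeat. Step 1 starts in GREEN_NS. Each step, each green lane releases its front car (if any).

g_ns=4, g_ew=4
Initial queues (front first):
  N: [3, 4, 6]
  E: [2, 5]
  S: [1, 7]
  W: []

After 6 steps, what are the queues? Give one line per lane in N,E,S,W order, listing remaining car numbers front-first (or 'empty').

Step 1 [NS]: N:car3-GO,E:wait,S:car1-GO,W:wait | queues: N=2 E=2 S=1 W=0
Step 2 [NS]: N:car4-GO,E:wait,S:car7-GO,W:wait | queues: N=1 E=2 S=0 W=0
Step 3 [NS]: N:car6-GO,E:wait,S:empty,W:wait | queues: N=0 E=2 S=0 W=0
Step 4 [NS]: N:empty,E:wait,S:empty,W:wait | queues: N=0 E=2 S=0 W=0
Step 5 [EW]: N:wait,E:car2-GO,S:wait,W:empty | queues: N=0 E=1 S=0 W=0
Step 6 [EW]: N:wait,E:car5-GO,S:wait,W:empty | queues: N=0 E=0 S=0 W=0

N: empty
E: empty
S: empty
W: empty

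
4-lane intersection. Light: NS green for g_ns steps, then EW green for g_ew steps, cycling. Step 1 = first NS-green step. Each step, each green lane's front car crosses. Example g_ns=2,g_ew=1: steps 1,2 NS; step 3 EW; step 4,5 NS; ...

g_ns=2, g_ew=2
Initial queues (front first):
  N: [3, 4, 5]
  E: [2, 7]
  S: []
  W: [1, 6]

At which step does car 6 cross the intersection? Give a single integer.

Step 1 [NS]: N:car3-GO,E:wait,S:empty,W:wait | queues: N=2 E=2 S=0 W=2
Step 2 [NS]: N:car4-GO,E:wait,S:empty,W:wait | queues: N=1 E=2 S=0 W=2
Step 3 [EW]: N:wait,E:car2-GO,S:wait,W:car1-GO | queues: N=1 E=1 S=0 W=1
Step 4 [EW]: N:wait,E:car7-GO,S:wait,W:car6-GO | queues: N=1 E=0 S=0 W=0
Step 5 [NS]: N:car5-GO,E:wait,S:empty,W:wait | queues: N=0 E=0 S=0 W=0
Car 6 crosses at step 4

4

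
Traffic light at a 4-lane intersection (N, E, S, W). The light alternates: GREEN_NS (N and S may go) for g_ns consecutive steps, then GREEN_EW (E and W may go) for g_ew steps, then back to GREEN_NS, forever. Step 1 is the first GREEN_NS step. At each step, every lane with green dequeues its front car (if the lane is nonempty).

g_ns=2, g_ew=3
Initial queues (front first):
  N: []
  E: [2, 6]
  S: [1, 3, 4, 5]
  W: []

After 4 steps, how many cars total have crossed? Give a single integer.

Answer: 4

Derivation:
Step 1 [NS]: N:empty,E:wait,S:car1-GO,W:wait | queues: N=0 E=2 S=3 W=0
Step 2 [NS]: N:empty,E:wait,S:car3-GO,W:wait | queues: N=0 E=2 S=2 W=0
Step 3 [EW]: N:wait,E:car2-GO,S:wait,W:empty | queues: N=0 E=1 S=2 W=0
Step 4 [EW]: N:wait,E:car6-GO,S:wait,W:empty | queues: N=0 E=0 S=2 W=0
Cars crossed by step 4: 4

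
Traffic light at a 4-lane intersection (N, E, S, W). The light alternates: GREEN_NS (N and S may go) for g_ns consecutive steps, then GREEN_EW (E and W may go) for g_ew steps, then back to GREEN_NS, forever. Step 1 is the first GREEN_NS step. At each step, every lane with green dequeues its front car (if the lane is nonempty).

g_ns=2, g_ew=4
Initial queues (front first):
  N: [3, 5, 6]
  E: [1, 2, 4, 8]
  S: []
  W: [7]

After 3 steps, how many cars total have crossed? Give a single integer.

Answer: 4

Derivation:
Step 1 [NS]: N:car3-GO,E:wait,S:empty,W:wait | queues: N=2 E=4 S=0 W=1
Step 2 [NS]: N:car5-GO,E:wait,S:empty,W:wait | queues: N=1 E=4 S=0 W=1
Step 3 [EW]: N:wait,E:car1-GO,S:wait,W:car7-GO | queues: N=1 E=3 S=0 W=0
Cars crossed by step 3: 4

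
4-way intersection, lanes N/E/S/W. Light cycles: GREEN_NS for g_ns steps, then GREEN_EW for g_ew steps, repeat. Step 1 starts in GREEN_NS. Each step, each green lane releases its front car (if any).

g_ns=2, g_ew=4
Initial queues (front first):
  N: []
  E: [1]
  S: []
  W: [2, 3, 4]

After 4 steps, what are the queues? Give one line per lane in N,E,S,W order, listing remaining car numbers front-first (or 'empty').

Step 1 [NS]: N:empty,E:wait,S:empty,W:wait | queues: N=0 E=1 S=0 W=3
Step 2 [NS]: N:empty,E:wait,S:empty,W:wait | queues: N=0 E=1 S=0 W=3
Step 3 [EW]: N:wait,E:car1-GO,S:wait,W:car2-GO | queues: N=0 E=0 S=0 W=2
Step 4 [EW]: N:wait,E:empty,S:wait,W:car3-GO | queues: N=0 E=0 S=0 W=1

N: empty
E: empty
S: empty
W: 4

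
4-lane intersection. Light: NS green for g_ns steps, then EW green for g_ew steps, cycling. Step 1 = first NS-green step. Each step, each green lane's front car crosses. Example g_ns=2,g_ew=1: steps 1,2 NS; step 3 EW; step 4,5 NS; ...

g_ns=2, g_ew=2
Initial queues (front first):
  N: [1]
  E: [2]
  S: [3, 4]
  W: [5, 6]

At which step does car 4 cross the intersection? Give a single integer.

Step 1 [NS]: N:car1-GO,E:wait,S:car3-GO,W:wait | queues: N=0 E=1 S=1 W=2
Step 2 [NS]: N:empty,E:wait,S:car4-GO,W:wait | queues: N=0 E=1 S=0 W=2
Step 3 [EW]: N:wait,E:car2-GO,S:wait,W:car5-GO | queues: N=0 E=0 S=0 W=1
Step 4 [EW]: N:wait,E:empty,S:wait,W:car6-GO | queues: N=0 E=0 S=0 W=0
Car 4 crosses at step 2

2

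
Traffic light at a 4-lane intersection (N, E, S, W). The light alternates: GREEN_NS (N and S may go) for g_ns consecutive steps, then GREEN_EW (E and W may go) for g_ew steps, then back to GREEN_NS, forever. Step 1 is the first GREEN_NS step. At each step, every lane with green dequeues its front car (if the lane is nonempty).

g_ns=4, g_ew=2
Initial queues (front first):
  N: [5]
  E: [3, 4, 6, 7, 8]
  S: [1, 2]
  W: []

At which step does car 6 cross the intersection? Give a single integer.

Step 1 [NS]: N:car5-GO,E:wait,S:car1-GO,W:wait | queues: N=0 E=5 S=1 W=0
Step 2 [NS]: N:empty,E:wait,S:car2-GO,W:wait | queues: N=0 E=5 S=0 W=0
Step 3 [NS]: N:empty,E:wait,S:empty,W:wait | queues: N=0 E=5 S=0 W=0
Step 4 [NS]: N:empty,E:wait,S:empty,W:wait | queues: N=0 E=5 S=0 W=0
Step 5 [EW]: N:wait,E:car3-GO,S:wait,W:empty | queues: N=0 E=4 S=0 W=0
Step 6 [EW]: N:wait,E:car4-GO,S:wait,W:empty | queues: N=0 E=3 S=0 W=0
Step 7 [NS]: N:empty,E:wait,S:empty,W:wait | queues: N=0 E=3 S=0 W=0
Step 8 [NS]: N:empty,E:wait,S:empty,W:wait | queues: N=0 E=3 S=0 W=0
Step 9 [NS]: N:empty,E:wait,S:empty,W:wait | queues: N=0 E=3 S=0 W=0
Step 10 [NS]: N:empty,E:wait,S:empty,W:wait | queues: N=0 E=3 S=0 W=0
Step 11 [EW]: N:wait,E:car6-GO,S:wait,W:empty | queues: N=0 E=2 S=0 W=0
Step 12 [EW]: N:wait,E:car7-GO,S:wait,W:empty | queues: N=0 E=1 S=0 W=0
Step 13 [NS]: N:empty,E:wait,S:empty,W:wait | queues: N=0 E=1 S=0 W=0
Step 14 [NS]: N:empty,E:wait,S:empty,W:wait | queues: N=0 E=1 S=0 W=0
Step 15 [NS]: N:empty,E:wait,S:empty,W:wait | queues: N=0 E=1 S=0 W=0
Step 16 [NS]: N:empty,E:wait,S:empty,W:wait | queues: N=0 E=1 S=0 W=0
Step 17 [EW]: N:wait,E:car8-GO,S:wait,W:empty | queues: N=0 E=0 S=0 W=0
Car 6 crosses at step 11

11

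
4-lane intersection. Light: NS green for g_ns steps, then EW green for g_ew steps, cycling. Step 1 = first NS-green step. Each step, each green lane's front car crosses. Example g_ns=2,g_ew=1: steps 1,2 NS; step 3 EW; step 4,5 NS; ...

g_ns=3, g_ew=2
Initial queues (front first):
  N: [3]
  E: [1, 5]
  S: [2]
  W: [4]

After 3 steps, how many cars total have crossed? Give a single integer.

Answer: 2

Derivation:
Step 1 [NS]: N:car3-GO,E:wait,S:car2-GO,W:wait | queues: N=0 E=2 S=0 W=1
Step 2 [NS]: N:empty,E:wait,S:empty,W:wait | queues: N=0 E=2 S=0 W=1
Step 3 [NS]: N:empty,E:wait,S:empty,W:wait | queues: N=0 E=2 S=0 W=1
Cars crossed by step 3: 2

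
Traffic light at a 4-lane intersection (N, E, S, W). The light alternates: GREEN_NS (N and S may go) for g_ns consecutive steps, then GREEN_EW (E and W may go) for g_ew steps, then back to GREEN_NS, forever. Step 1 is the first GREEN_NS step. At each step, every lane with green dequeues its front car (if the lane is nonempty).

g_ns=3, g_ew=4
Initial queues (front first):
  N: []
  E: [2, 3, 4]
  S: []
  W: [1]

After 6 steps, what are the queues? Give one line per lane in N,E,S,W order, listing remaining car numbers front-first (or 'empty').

Step 1 [NS]: N:empty,E:wait,S:empty,W:wait | queues: N=0 E=3 S=0 W=1
Step 2 [NS]: N:empty,E:wait,S:empty,W:wait | queues: N=0 E=3 S=0 W=1
Step 3 [NS]: N:empty,E:wait,S:empty,W:wait | queues: N=0 E=3 S=0 W=1
Step 4 [EW]: N:wait,E:car2-GO,S:wait,W:car1-GO | queues: N=0 E=2 S=0 W=0
Step 5 [EW]: N:wait,E:car3-GO,S:wait,W:empty | queues: N=0 E=1 S=0 W=0
Step 6 [EW]: N:wait,E:car4-GO,S:wait,W:empty | queues: N=0 E=0 S=0 W=0

N: empty
E: empty
S: empty
W: empty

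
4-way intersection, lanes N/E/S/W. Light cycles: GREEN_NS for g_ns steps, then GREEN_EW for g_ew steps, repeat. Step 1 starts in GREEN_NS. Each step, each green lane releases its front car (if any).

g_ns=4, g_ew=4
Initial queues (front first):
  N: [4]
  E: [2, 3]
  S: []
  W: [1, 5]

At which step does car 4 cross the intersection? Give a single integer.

Step 1 [NS]: N:car4-GO,E:wait,S:empty,W:wait | queues: N=0 E=2 S=0 W=2
Step 2 [NS]: N:empty,E:wait,S:empty,W:wait | queues: N=0 E=2 S=0 W=2
Step 3 [NS]: N:empty,E:wait,S:empty,W:wait | queues: N=0 E=2 S=0 W=2
Step 4 [NS]: N:empty,E:wait,S:empty,W:wait | queues: N=0 E=2 S=0 W=2
Step 5 [EW]: N:wait,E:car2-GO,S:wait,W:car1-GO | queues: N=0 E=1 S=0 W=1
Step 6 [EW]: N:wait,E:car3-GO,S:wait,W:car5-GO | queues: N=0 E=0 S=0 W=0
Car 4 crosses at step 1

1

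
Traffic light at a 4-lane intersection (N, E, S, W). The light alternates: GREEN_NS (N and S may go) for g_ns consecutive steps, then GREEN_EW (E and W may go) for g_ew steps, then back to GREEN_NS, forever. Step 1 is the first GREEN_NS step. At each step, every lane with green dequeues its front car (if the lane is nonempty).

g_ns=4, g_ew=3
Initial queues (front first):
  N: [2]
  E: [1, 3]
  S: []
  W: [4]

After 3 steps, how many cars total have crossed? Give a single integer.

Answer: 1

Derivation:
Step 1 [NS]: N:car2-GO,E:wait,S:empty,W:wait | queues: N=0 E=2 S=0 W=1
Step 2 [NS]: N:empty,E:wait,S:empty,W:wait | queues: N=0 E=2 S=0 W=1
Step 3 [NS]: N:empty,E:wait,S:empty,W:wait | queues: N=0 E=2 S=0 W=1
Cars crossed by step 3: 1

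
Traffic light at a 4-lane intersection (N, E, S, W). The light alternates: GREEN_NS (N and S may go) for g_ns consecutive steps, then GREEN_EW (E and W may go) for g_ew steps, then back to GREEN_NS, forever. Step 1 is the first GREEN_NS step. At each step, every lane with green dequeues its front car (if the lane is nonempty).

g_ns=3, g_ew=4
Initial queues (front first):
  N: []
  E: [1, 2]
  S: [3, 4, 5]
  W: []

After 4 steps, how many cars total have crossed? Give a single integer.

Answer: 4

Derivation:
Step 1 [NS]: N:empty,E:wait,S:car3-GO,W:wait | queues: N=0 E=2 S=2 W=0
Step 2 [NS]: N:empty,E:wait,S:car4-GO,W:wait | queues: N=0 E=2 S=1 W=0
Step 3 [NS]: N:empty,E:wait,S:car5-GO,W:wait | queues: N=0 E=2 S=0 W=0
Step 4 [EW]: N:wait,E:car1-GO,S:wait,W:empty | queues: N=0 E=1 S=0 W=0
Cars crossed by step 4: 4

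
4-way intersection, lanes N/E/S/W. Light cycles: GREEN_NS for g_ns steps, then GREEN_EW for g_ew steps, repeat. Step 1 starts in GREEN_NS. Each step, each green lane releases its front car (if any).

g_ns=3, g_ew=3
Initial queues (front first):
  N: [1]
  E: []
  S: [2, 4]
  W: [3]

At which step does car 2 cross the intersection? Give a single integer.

Step 1 [NS]: N:car1-GO,E:wait,S:car2-GO,W:wait | queues: N=0 E=0 S=1 W=1
Step 2 [NS]: N:empty,E:wait,S:car4-GO,W:wait | queues: N=0 E=0 S=0 W=1
Step 3 [NS]: N:empty,E:wait,S:empty,W:wait | queues: N=0 E=0 S=0 W=1
Step 4 [EW]: N:wait,E:empty,S:wait,W:car3-GO | queues: N=0 E=0 S=0 W=0
Car 2 crosses at step 1

1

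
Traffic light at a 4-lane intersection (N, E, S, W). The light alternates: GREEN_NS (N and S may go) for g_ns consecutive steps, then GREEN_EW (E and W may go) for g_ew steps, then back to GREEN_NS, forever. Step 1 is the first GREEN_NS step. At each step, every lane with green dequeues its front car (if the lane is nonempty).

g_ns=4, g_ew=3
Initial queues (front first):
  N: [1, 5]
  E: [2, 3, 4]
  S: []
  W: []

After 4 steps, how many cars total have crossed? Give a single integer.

Step 1 [NS]: N:car1-GO,E:wait,S:empty,W:wait | queues: N=1 E=3 S=0 W=0
Step 2 [NS]: N:car5-GO,E:wait,S:empty,W:wait | queues: N=0 E=3 S=0 W=0
Step 3 [NS]: N:empty,E:wait,S:empty,W:wait | queues: N=0 E=3 S=0 W=0
Step 4 [NS]: N:empty,E:wait,S:empty,W:wait | queues: N=0 E=3 S=0 W=0
Cars crossed by step 4: 2

Answer: 2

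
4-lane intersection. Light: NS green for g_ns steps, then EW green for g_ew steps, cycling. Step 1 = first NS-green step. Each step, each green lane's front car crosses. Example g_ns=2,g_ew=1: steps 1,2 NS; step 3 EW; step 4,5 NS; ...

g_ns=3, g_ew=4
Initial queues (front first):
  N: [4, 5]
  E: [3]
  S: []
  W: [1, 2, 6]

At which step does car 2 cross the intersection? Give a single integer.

Step 1 [NS]: N:car4-GO,E:wait,S:empty,W:wait | queues: N=1 E=1 S=0 W=3
Step 2 [NS]: N:car5-GO,E:wait,S:empty,W:wait | queues: N=0 E=1 S=0 W=3
Step 3 [NS]: N:empty,E:wait,S:empty,W:wait | queues: N=0 E=1 S=0 W=3
Step 4 [EW]: N:wait,E:car3-GO,S:wait,W:car1-GO | queues: N=0 E=0 S=0 W=2
Step 5 [EW]: N:wait,E:empty,S:wait,W:car2-GO | queues: N=0 E=0 S=0 W=1
Step 6 [EW]: N:wait,E:empty,S:wait,W:car6-GO | queues: N=0 E=0 S=0 W=0
Car 2 crosses at step 5

5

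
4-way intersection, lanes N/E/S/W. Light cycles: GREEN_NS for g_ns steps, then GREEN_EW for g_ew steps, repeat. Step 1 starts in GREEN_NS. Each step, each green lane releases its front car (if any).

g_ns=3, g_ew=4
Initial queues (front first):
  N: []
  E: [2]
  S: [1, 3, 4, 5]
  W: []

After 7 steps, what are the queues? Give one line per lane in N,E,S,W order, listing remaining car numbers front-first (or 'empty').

Step 1 [NS]: N:empty,E:wait,S:car1-GO,W:wait | queues: N=0 E=1 S=3 W=0
Step 2 [NS]: N:empty,E:wait,S:car3-GO,W:wait | queues: N=0 E=1 S=2 W=0
Step 3 [NS]: N:empty,E:wait,S:car4-GO,W:wait | queues: N=0 E=1 S=1 W=0
Step 4 [EW]: N:wait,E:car2-GO,S:wait,W:empty | queues: N=0 E=0 S=1 W=0
Step 5 [EW]: N:wait,E:empty,S:wait,W:empty | queues: N=0 E=0 S=1 W=0
Step 6 [EW]: N:wait,E:empty,S:wait,W:empty | queues: N=0 E=0 S=1 W=0
Step 7 [EW]: N:wait,E:empty,S:wait,W:empty | queues: N=0 E=0 S=1 W=0

N: empty
E: empty
S: 5
W: empty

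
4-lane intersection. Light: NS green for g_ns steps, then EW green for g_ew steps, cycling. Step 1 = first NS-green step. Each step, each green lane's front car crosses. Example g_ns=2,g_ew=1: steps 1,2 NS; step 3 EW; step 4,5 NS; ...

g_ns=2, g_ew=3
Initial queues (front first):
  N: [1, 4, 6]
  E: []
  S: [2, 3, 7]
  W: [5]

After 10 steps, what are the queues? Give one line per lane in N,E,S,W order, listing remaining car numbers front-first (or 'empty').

Step 1 [NS]: N:car1-GO,E:wait,S:car2-GO,W:wait | queues: N=2 E=0 S=2 W=1
Step 2 [NS]: N:car4-GO,E:wait,S:car3-GO,W:wait | queues: N=1 E=0 S=1 W=1
Step 3 [EW]: N:wait,E:empty,S:wait,W:car5-GO | queues: N=1 E=0 S=1 W=0
Step 4 [EW]: N:wait,E:empty,S:wait,W:empty | queues: N=1 E=0 S=1 W=0
Step 5 [EW]: N:wait,E:empty,S:wait,W:empty | queues: N=1 E=0 S=1 W=0
Step 6 [NS]: N:car6-GO,E:wait,S:car7-GO,W:wait | queues: N=0 E=0 S=0 W=0

N: empty
E: empty
S: empty
W: empty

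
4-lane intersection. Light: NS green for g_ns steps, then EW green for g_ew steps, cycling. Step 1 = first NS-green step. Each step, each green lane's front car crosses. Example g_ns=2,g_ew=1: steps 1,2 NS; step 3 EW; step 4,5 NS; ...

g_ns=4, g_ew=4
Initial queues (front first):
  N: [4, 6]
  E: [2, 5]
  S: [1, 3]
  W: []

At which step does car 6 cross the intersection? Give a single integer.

Step 1 [NS]: N:car4-GO,E:wait,S:car1-GO,W:wait | queues: N=1 E=2 S=1 W=0
Step 2 [NS]: N:car6-GO,E:wait,S:car3-GO,W:wait | queues: N=0 E=2 S=0 W=0
Step 3 [NS]: N:empty,E:wait,S:empty,W:wait | queues: N=0 E=2 S=0 W=0
Step 4 [NS]: N:empty,E:wait,S:empty,W:wait | queues: N=0 E=2 S=0 W=0
Step 5 [EW]: N:wait,E:car2-GO,S:wait,W:empty | queues: N=0 E=1 S=0 W=0
Step 6 [EW]: N:wait,E:car5-GO,S:wait,W:empty | queues: N=0 E=0 S=0 W=0
Car 6 crosses at step 2

2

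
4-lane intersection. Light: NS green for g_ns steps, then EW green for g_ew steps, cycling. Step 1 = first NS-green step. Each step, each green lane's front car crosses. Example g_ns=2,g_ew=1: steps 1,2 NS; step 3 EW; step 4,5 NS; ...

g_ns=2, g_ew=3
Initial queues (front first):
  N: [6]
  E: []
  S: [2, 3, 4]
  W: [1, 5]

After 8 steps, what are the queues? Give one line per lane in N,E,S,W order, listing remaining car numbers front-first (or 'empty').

Step 1 [NS]: N:car6-GO,E:wait,S:car2-GO,W:wait | queues: N=0 E=0 S=2 W=2
Step 2 [NS]: N:empty,E:wait,S:car3-GO,W:wait | queues: N=0 E=0 S=1 W=2
Step 3 [EW]: N:wait,E:empty,S:wait,W:car1-GO | queues: N=0 E=0 S=1 W=1
Step 4 [EW]: N:wait,E:empty,S:wait,W:car5-GO | queues: N=0 E=0 S=1 W=0
Step 5 [EW]: N:wait,E:empty,S:wait,W:empty | queues: N=0 E=0 S=1 W=0
Step 6 [NS]: N:empty,E:wait,S:car4-GO,W:wait | queues: N=0 E=0 S=0 W=0

N: empty
E: empty
S: empty
W: empty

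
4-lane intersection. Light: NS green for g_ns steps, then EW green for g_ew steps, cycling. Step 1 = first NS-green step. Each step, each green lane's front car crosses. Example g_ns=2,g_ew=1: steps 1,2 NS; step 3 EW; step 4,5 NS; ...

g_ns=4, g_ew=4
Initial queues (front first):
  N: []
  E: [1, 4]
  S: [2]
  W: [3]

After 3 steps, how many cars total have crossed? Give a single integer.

Step 1 [NS]: N:empty,E:wait,S:car2-GO,W:wait | queues: N=0 E=2 S=0 W=1
Step 2 [NS]: N:empty,E:wait,S:empty,W:wait | queues: N=0 E=2 S=0 W=1
Step 3 [NS]: N:empty,E:wait,S:empty,W:wait | queues: N=0 E=2 S=0 W=1
Cars crossed by step 3: 1

Answer: 1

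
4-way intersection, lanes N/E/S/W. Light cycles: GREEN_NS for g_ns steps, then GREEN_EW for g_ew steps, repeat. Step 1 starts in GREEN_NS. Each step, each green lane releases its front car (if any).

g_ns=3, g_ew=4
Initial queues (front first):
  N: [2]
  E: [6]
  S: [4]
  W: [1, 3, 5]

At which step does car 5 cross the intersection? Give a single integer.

Step 1 [NS]: N:car2-GO,E:wait,S:car4-GO,W:wait | queues: N=0 E=1 S=0 W=3
Step 2 [NS]: N:empty,E:wait,S:empty,W:wait | queues: N=0 E=1 S=0 W=3
Step 3 [NS]: N:empty,E:wait,S:empty,W:wait | queues: N=0 E=1 S=0 W=3
Step 4 [EW]: N:wait,E:car6-GO,S:wait,W:car1-GO | queues: N=0 E=0 S=0 W=2
Step 5 [EW]: N:wait,E:empty,S:wait,W:car3-GO | queues: N=0 E=0 S=0 W=1
Step 6 [EW]: N:wait,E:empty,S:wait,W:car5-GO | queues: N=0 E=0 S=0 W=0
Car 5 crosses at step 6

6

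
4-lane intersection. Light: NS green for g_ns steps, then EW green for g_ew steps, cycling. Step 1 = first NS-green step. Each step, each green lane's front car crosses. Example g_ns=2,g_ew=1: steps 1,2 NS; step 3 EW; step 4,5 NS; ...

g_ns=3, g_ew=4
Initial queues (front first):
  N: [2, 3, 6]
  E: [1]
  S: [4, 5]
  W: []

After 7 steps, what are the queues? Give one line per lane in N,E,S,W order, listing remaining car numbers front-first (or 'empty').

Step 1 [NS]: N:car2-GO,E:wait,S:car4-GO,W:wait | queues: N=2 E=1 S=1 W=0
Step 2 [NS]: N:car3-GO,E:wait,S:car5-GO,W:wait | queues: N=1 E=1 S=0 W=0
Step 3 [NS]: N:car6-GO,E:wait,S:empty,W:wait | queues: N=0 E=1 S=0 W=0
Step 4 [EW]: N:wait,E:car1-GO,S:wait,W:empty | queues: N=0 E=0 S=0 W=0

N: empty
E: empty
S: empty
W: empty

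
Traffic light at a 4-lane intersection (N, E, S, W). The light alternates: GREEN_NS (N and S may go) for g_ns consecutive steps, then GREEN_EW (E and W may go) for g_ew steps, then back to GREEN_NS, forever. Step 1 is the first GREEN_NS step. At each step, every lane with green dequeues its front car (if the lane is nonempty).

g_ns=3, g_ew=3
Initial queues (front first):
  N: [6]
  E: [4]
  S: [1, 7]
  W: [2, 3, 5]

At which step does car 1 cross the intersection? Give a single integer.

Step 1 [NS]: N:car6-GO,E:wait,S:car1-GO,W:wait | queues: N=0 E=1 S=1 W=3
Step 2 [NS]: N:empty,E:wait,S:car7-GO,W:wait | queues: N=0 E=1 S=0 W=3
Step 3 [NS]: N:empty,E:wait,S:empty,W:wait | queues: N=0 E=1 S=0 W=3
Step 4 [EW]: N:wait,E:car4-GO,S:wait,W:car2-GO | queues: N=0 E=0 S=0 W=2
Step 5 [EW]: N:wait,E:empty,S:wait,W:car3-GO | queues: N=0 E=0 S=0 W=1
Step 6 [EW]: N:wait,E:empty,S:wait,W:car5-GO | queues: N=0 E=0 S=0 W=0
Car 1 crosses at step 1

1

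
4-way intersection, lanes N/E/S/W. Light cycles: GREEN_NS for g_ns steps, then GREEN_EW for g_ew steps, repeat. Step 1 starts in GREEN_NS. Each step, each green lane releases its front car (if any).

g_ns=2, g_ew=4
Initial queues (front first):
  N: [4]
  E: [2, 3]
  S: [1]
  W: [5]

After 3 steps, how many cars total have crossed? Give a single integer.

Answer: 4

Derivation:
Step 1 [NS]: N:car4-GO,E:wait,S:car1-GO,W:wait | queues: N=0 E=2 S=0 W=1
Step 2 [NS]: N:empty,E:wait,S:empty,W:wait | queues: N=0 E=2 S=0 W=1
Step 3 [EW]: N:wait,E:car2-GO,S:wait,W:car5-GO | queues: N=0 E=1 S=0 W=0
Cars crossed by step 3: 4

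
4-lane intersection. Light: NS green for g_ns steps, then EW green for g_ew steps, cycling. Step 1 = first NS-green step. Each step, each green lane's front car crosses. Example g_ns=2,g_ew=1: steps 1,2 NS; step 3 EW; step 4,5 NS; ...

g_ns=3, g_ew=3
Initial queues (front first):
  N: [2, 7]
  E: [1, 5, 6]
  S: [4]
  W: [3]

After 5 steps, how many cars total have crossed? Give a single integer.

Step 1 [NS]: N:car2-GO,E:wait,S:car4-GO,W:wait | queues: N=1 E=3 S=0 W=1
Step 2 [NS]: N:car7-GO,E:wait,S:empty,W:wait | queues: N=0 E=3 S=0 W=1
Step 3 [NS]: N:empty,E:wait,S:empty,W:wait | queues: N=0 E=3 S=0 W=1
Step 4 [EW]: N:wait,E:car1-GO,S:wait,W:car3-GO | queues: N=0 E=2 S=0 W=0
Step 5 [EW]: N:wait,E:car5-GO,S:wait,W:empty | queues: N=0 E=1 S=0 W=0
Cars crossed by step 5: 6

Answer: 6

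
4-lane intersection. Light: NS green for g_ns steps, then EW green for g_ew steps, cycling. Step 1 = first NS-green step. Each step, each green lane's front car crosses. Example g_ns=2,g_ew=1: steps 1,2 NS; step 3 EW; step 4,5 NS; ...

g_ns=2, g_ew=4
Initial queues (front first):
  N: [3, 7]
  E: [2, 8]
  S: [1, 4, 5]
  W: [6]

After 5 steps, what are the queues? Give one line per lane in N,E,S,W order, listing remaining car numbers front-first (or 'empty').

Step 1 [NS]: N:car3-GO,E:wait,S:car1-GO,W:wait | queues: N=1 E=2 S=2 W=1
Step 2 [NS]: N:car7-GO,E:wait,S:car4-GO,W:wait | queues: N=0 E=2 S=1 W=1
Step 3 [EW]: N:wait,E:car2-GO,S:wait,W:car6-GO | queues: N=0 E=1 S=1 W=0
Step 4 [EW]: N:wait,E:car8-GO,S:wait,W:empty | queues: N=0 E=0 S=1 W=0
Step 5 [EW]: N:wait,E:empty,S:wait,W:empty | queues: N=0 E=0 S=1 W=0

N: empty
E: empty
S: 5
W: empty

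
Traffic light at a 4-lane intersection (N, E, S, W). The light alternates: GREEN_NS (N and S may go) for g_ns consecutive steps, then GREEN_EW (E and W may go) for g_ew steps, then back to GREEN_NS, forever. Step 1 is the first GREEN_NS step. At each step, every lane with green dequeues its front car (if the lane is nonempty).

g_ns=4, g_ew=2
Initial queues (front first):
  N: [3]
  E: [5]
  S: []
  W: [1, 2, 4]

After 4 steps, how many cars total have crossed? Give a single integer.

Step 1 [NS]: N:car3-GO,E:wait,S:empty,W:wait | queues: N=0 E=1 S=0 W=3
Step 2 [NS]: N:empty,E:wait,S:empty,W:wait | queues: N=0 E=1 S=0 W=3
Step 3 [NS]: N:empty,E:wait,S:empty,W:wait | queues: N=0 E=1 S=0 W=3
Step 4 [NS]: N:empty,E:wait,S:empty,W:wait | queues: N=0 E=1 S=0 W=3
Cars crossed by step 4: 1

Answer: 1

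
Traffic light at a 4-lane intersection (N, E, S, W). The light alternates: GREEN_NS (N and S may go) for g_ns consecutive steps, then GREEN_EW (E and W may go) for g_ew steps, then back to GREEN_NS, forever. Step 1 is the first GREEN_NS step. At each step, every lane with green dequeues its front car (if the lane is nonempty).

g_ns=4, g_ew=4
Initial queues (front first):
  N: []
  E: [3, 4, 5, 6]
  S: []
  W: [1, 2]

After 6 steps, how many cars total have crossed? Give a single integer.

Step 1 [NS]: N:empty,E:wait,S:empty,W:wait | queues: N=0 E=4 S=0 W=2
Step 2 [NS]: N:empty,E:wait,S:empty,W:wait | queues: N=0 E=4 S=0 W=2
Step 3 [NS]: N:empty,E:wait,S:empty,W:wait | queues: N=0 E=4 S=0 W=2
Step 4 [NS]: N:empty,E:wait,S:empty,W:wait | queues: N=0 E=4 S=0 W=2
Step 5 [EW]: N:wait,E:car3-GO,S:wait,W:car1-GO | queues: N=0 E=3 S=0 W=1
Step 6 [EW]: N:wait,E:car4-GO,S:wait,W:car2-GO | queues: N=0 E=2 S=0 W=0
Cars crossed by step 6: 4

Answer: 4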